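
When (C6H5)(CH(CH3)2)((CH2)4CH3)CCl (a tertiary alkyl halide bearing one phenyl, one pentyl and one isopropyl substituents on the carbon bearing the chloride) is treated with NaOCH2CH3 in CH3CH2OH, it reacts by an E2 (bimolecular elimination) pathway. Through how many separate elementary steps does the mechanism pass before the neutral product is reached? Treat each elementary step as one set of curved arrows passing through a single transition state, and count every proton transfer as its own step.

1

Step 1: Concerted anti-periplanar elimination: CH3CH2O⁻ abstracts a β-H while Cl⁻ leaves, and the C–H electrons become the new C=C π bond — all in a single transition state.
Total: 1 elementary step.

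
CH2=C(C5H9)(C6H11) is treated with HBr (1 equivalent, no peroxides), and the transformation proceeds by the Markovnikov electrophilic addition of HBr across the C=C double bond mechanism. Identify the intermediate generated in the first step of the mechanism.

tertiary carbocation

Step 1: The π electrons of the C=C bond attack a proton of HBr; Markovnikov addition places the new C–H on the less-substituted alkene carbon, so the positive charge ends up on the more-substituted carbon — a tertiary carbocation. The H–Br bond breaks heterolytically, releasing Br⁻.
After step 1 the species present is a tertiary carbocation.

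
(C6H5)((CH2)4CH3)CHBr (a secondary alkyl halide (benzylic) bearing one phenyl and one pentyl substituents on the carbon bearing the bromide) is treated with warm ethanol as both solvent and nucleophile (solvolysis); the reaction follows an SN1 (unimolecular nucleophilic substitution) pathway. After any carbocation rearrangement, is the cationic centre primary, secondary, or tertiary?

secondary

Step 1: Ionisation: the C–Br σ-bond cleaves heterolytically; both bonding electrons depart with Br⁻, leaving a secondary carbocation at the α-carbon.
No single 1,2-shift to an adjacent carbon would give a more-substituted cation, so no rearrangement occurs.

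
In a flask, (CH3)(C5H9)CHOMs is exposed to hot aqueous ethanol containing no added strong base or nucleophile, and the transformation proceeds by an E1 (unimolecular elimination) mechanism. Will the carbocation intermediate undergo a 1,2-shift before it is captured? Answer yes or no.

The first-formed carbocation is secondary.
The adjacent cyclopentyl carbon already bears 2 other carbon substituents and has a hydrogen to migrate; after a 1,2-hydride shift from that carbon the positive charge sits on a tertiary centre.
Tertiary is more stable than secondary, so the shift occurs.

yes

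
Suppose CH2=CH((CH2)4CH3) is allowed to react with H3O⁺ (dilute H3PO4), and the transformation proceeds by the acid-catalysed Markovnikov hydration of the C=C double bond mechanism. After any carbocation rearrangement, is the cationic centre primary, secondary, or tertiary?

Step 1: Protonation of the alkene by H3O⁺: the π bond acts as the nucleophile and picks up H⁺, giving the more stable (Markovnikov) secondary carbocation. H2O is released.
No single 1,2-shift to an adjacent carbon would give a more-substituted cation, so no rearrangement occurs.

secondary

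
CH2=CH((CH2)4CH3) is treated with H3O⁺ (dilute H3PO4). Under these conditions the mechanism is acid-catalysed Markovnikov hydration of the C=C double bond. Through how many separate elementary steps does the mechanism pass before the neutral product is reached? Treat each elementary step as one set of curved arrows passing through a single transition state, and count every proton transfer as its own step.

3

Step 1: Electrophilic addition begins with the π(C=C) electrons forming a bond to the proton of H3O⁺. Following Markovnikov's rule, the resulting cation is secondary. H2O is released.
(No 1,2-shift: no single shift to an adjacent carbon would give a more stable cation.)
Step 2: Water acts as the nucleophile: an oxygen lone pair bonds to the cationic carbon, giving an oxonium-ion intermediate.
Step 3: Proton transfer from the O–H of the oxonium ion to H2O completes the catalytic cycle and yields the alcohol.
Total: 3 elementary steps.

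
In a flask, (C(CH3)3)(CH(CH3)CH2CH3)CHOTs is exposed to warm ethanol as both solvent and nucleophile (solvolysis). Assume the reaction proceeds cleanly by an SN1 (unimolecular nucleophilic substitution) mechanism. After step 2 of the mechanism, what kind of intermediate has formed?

Step 1: Unassisted departure of TsO⁻ (taking the C–O bonding pair) generates a secondary carbocation.
Step 2: Carbocation rearrangement: a 1,2-hydride shift from the adjacent sec-butyl carbon converts the initially-formed secondary cation into the more stable tertiary cation.
After step 2 the species present is a tertiary carbocation.

tertiary carbocation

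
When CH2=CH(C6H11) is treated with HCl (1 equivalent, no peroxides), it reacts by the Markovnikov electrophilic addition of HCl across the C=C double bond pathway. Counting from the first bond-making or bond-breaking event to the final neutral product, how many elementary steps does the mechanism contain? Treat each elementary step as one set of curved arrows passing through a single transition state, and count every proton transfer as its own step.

Step 1: Electrophilic addition begins with the π(C=C) electrons forming a bond to the proton of HCl. Following Markovnikov's rule, the resulting cation is secondary. The H–Cl bond breaks heterolytically, releasing Cl⁻.
Step 2: Carbocation rearrangement: a 1,2-hydride shift from the adjacent cyclohexyl carbon converts the initially-formed secondary cation into the more stable tertiary cation.
Step 3: The Cl⁻ anion donates a lone pair to the carbocation, forming the new C–Cl σ-bond and giving the neutral alkyl halide.
Total: 3 elementary steps.

3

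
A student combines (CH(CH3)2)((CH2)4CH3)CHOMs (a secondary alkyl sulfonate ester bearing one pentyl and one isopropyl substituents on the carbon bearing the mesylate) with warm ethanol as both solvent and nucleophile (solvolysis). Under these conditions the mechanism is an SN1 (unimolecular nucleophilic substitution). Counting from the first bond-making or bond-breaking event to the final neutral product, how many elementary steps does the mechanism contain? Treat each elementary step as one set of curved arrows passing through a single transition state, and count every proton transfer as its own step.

Step 1: Ionisation: the C–O σ-bond cleaves heterolytically; both bonding electrons depart with MsO⁻, leaving a secondary carbocation at the α-carbon.
Step 2: A hydride (H with its bonding pair) migrates from the adjacent isopropyl carbon to the cationic centre — a 1,2-hydride shift — upgrading the secondary cation to a tertiary one.
Step 3: Nucleophilic capture: the oxygen of CH3CH2OH bonds to the cationic carbon, producing an oxonium-ion intermediate.
Step 4: Proton transfer from the O–H of the oxonium ion to a solvent molecule delivers the neutral ether.
Total: 4 elementary steps.

4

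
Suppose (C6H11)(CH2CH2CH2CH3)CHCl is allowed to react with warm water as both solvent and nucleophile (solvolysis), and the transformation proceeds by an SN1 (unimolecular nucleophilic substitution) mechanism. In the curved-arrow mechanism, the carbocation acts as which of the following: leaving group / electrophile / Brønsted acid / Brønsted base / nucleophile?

Step 3: Nucleophilic capture: the oxygen of H2O bonds to the cationic carbon, producing an oxonium-ion intermediate.
The carbocation accepts an electron pair into an empty or π* orbital — it is the electrophile.

electrophile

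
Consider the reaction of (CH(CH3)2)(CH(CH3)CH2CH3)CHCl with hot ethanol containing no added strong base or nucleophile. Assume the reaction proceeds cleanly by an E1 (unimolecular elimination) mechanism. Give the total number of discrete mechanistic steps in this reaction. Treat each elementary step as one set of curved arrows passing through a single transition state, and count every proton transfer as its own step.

Step 1: Ionisation: the C–Cl σ-bond cleaves heterolytically; both bonding electrons depart with Cl⁻, leaving a secondary carbocation at the α-carbon.
Step 2: Carbocation rearrangement: a 1,2-hydride shift from the adjacent sec-butyl carbon converts the initially-formed secondary cation into the more stable tertiary cation.
Step 3: Loss of a β-proton to an ethanol molecule of the solvent: the C–H bonding pair collapses toward the cationic carbon to form the C=C π bond, yielding the alkene.
Total: 3 elementary steps.

3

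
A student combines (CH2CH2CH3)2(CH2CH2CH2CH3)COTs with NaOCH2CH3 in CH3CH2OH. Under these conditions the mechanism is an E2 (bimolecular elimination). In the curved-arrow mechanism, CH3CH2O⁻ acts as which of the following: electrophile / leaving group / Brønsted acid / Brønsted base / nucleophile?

Step 1: Concerted anti-periplanar elimination: CH3CH2O⁻ abstracts a β-H while TsO⁻ leaves, and the C–H electrons become the new C=C π bond — all in a single transition state.
CH3CH2O⁻ accepts a proton in a proton-transfer step — a Brønsted base.

Brønsted base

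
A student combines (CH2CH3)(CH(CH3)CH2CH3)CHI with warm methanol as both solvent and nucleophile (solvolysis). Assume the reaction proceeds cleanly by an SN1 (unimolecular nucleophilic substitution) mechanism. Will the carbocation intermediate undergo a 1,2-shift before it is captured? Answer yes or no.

yes

The first-formed carbocation is secondary.
The adjacent sec-butyl carbon already bears 2 other carbon substituents and has a hydrogen to migrate; after a 1,2-hydride shift from that carbon the positive charge sits on a tertiary centre.
Tertiary is more stable than secondary, so the shift occurs.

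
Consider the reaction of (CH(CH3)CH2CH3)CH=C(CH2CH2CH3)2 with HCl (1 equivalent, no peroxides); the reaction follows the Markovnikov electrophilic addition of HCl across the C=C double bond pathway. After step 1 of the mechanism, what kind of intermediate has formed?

tertiary carbocation

Step 1: Electrophilic addition begins with the π(C=C) electrons forming a bond to the proton of HCl. Following Markovnikov's rule, the resulting cation is tertiary. The H–Cl bond breaks heterolytically, releasing Cl⁻.
After step 1 the species present is a tertiary carbocation.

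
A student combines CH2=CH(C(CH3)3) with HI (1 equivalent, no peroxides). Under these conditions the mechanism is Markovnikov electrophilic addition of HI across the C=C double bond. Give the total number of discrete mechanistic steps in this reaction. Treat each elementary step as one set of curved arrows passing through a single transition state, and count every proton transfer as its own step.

3

Step 1: The π electrons of the C=C bond attack a proton of HI; Markovnikov addition places the new C–H on the less-substituted alkene carbon, so the positive charge ends up on the more-substituted carbon — a secondary carbocation. The H–I bond breaks heterolytically, releasing I⁻.
Step 2: A 1,2-methyl shift from the adjacent tert-butyl carbon moves the positive charge from the secondary centre to an adjacent carbon, generating a more stable tertiary carbocation.
Step 3: The I⁻ anion donates a lone pair to the carbocation, forming the new C–I σ-bond and giving the neutral alkyl halide.
Total: 3 elementary steps.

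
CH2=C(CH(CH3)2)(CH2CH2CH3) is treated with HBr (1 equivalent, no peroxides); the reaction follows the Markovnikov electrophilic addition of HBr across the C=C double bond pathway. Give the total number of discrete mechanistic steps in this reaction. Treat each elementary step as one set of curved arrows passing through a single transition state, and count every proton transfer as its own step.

2

Step 1: The π electrons of the C=C bond attack a proton of HBr; Markovnikov addition places the new C–H on the less-substituted alkene carbon, so the positive charge ends up on the more-substituted carbon — a tertiary carbocation. The H–Br bond breaks heterolytically, releasing Br⁻.
(No 1,2-shift: no single shift to an adjacent carbon would give a more stable cation.)
Step 2: The Br⁻ anion donates a lone pair to the carbocation, forming the new C–Br σ-bond and giving the neutral alkyl halide.
Total: 2 elementary steps.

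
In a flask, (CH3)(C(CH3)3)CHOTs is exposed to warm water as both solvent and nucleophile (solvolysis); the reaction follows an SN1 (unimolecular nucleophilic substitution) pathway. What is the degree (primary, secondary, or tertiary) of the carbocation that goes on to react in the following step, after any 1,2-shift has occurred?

tertiary

Step 1: Unassisted departure of TsO⁻ (taking the C–O bonding pair) generates a secondary carbocation.
Step 2: Carbocation rearrangement: a 1,2-methyl shift from the adjacent tert-butyl carbon converts the initially-formed secondary cation into the more stable tertiary cation.
The cation rearranges from secondary to tertiary via a 1,2-methyl shift from the adjacent tert-butyl carbon; the tertiary cation is what reacts next.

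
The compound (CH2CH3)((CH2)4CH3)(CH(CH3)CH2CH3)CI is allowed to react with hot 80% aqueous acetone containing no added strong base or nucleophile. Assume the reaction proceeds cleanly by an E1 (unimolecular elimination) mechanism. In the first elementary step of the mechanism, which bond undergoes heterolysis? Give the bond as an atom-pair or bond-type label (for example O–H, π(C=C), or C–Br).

Step 1: The C–I bond breaks with both electrons going to the iodide; I⁻ leaves and a tertiary carbocation remains.
The bond broken in this step is the C–I bond.

C–I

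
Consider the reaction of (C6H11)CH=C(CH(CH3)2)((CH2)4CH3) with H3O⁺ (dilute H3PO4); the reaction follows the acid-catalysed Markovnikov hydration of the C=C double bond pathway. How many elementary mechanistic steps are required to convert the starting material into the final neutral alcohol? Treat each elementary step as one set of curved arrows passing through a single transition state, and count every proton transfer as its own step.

Step 1: Electrophilic addition begins with the π(C=C) electrons forming a bond to the proton of H3O⁺. Following Markovnikov's rule, the resulting cation is tertiary. H2O is released.
(No 1,2-shift: no single shift to an adjacent carbon would give a more stable cation.)
Step 2: Nucleophilic capture of the cation by H2O produces the protonated alcohol (an oxonium ion).
Step 3: H2O removes a proton from the oxonium oxygen, regenerating H3O⁺ and giving the neutral alcohol.
Total: 3 elementary steps.

3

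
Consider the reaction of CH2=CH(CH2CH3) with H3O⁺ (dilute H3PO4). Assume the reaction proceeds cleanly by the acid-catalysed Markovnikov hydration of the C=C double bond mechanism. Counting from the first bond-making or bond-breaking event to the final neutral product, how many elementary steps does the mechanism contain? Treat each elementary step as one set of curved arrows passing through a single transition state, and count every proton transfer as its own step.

3

Step 1: Protonation of the alkene by H3O⁺: the π bond acts as the nucleophile and picks up H⁺, giving the more stable (Markovnikov) secondary carbocation. H2O is released.
(No 1,2-shift: no single shift to an adjacent carbon would give a more stable cation.)
Step 2: A lone pair on the oxygen of H2O attacks the carbocation, forming a C–O bond and an oxonium ion (a protonated alcohol).
Step 3: Deprotonation of the oxonium ion by a water molecule delivers the neutral alcohol and regenerates the acid catalyst.
Total: 3 elementary steps.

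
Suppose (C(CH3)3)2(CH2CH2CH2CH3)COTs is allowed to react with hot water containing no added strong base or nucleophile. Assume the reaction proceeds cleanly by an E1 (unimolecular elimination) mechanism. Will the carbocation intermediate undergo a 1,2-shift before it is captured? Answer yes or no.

The first-formed carbocation is tertiary.
No single 1,2-shift to an adjacent carbon would produce a more-substituted cation than the one already present, so no rearrangement occurs.

no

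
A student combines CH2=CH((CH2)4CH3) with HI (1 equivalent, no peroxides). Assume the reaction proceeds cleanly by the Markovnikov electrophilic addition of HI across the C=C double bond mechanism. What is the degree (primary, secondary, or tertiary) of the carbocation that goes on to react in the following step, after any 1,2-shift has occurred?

Step 1: Protonation of the alkene by HI: the π bond acts as the nucleophile and picks up H⁺, giving the more stable (Markovnikov) secondary carbocation. The H–I bond breaks heterolytically, releasing I⁻.
No single 1,2-shift to an adjacent carbon would give a more-substituted cation, so no rearrangement occurs.

secondary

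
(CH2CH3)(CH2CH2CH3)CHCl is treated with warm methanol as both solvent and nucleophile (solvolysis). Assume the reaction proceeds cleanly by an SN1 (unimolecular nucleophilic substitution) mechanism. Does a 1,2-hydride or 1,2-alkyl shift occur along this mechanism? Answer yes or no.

The first-formed carbocation is secondary.
No single 1,2-shift to an adjacent carbon would produce a more-substituted cation than the one already present, so no rearrangement occurs.

no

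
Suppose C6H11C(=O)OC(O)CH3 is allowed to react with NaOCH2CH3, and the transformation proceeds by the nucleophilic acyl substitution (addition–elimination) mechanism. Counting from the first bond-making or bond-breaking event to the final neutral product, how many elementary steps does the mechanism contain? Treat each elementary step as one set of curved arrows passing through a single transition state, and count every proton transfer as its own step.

Step 1: Nucleophilic addition of CH3CH2O⁻ to the acyl carbon breaks the π(C=O) bond and yields a tetrahedral, anionic intermediate.
Step 2: Collapse of the tetrahedral intermediate: the alkoxide oxygen pushes its lone pair back to re-form C=O while CH3CO2⁻ leaves.
Total: 2 elementary steps.

2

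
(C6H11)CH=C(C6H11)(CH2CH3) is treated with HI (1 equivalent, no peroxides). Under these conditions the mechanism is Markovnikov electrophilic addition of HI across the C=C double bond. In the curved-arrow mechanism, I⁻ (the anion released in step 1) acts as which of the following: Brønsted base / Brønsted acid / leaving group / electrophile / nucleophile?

nucleophile

Step 2: Nucleophilic attack by I⁻ on the carbocation completes the addition, giving R–I.
I⁻ (the anion released in step 1) donates an electron pair to form a new σ-bond to carbon — it is the nucleophile.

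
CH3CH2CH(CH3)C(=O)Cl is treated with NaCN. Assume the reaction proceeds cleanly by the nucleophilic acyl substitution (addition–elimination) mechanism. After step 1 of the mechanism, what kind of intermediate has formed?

Step 1: A lone pair on the C of CN⁻ attacks the electrophilic acyl carbon; the π(C=O) electrons move onto oxygen, giving a tetrahedral intermediate.
After step 1 the species present is a tetrahedral intermediate.

tetrahedral intermediate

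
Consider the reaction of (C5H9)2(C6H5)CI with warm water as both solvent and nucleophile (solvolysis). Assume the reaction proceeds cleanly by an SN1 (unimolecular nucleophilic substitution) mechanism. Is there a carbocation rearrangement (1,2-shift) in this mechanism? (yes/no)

no

The first-formed carbocation is tertiary.
No single 1,2-shift to an adjacent carbon would produce a more-substituted cation than the one already present, so no rearrangement occurs.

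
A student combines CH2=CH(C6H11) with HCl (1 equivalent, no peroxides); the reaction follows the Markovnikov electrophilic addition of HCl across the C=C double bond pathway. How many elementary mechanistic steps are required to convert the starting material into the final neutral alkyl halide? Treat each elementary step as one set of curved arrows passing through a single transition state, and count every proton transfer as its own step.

Step 1: Protonation of the alkene by HCl: the π bond acts as the nucleophile and picks up H⁺, giving the more stable (Markovnikov) secondary carbocation. The H–Cl bond breaks heterolytically, releasing Cl⁻.
Step 2: A hydride (H with its bonding pair) migrates from the adjacent cyclohexyl carbon to the cationic centre — a 1,2-hydride shift — upgrading the secondary cation to a tertiary one.
Step 3: Nucleophilic attack by Cl⁻ on the carbocation completes the addition, giving R–Cl.
Total: 3 elementary steps.

3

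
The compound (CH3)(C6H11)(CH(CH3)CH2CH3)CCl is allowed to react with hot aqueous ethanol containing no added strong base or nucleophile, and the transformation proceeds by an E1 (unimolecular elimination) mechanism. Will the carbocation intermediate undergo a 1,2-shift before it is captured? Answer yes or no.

The first-formed carbocation is tertiary.
No single 1,2-shift to an adjacent carbon would produce a more-substituted cation than the one already present, so no rearrangement occurs.

no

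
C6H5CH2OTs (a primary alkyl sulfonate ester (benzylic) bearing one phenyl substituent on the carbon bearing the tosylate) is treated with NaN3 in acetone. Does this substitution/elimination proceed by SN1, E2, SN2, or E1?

SN2

Conditions: a primary substrate with a strong nucleophile in the polar aprotic solvent acetone.
These conditions are the textbook signature of the SN2 pathway.
An unhindered substrate with a strong nucleophile in a polar aprotic solvent favours one-step backside displacement.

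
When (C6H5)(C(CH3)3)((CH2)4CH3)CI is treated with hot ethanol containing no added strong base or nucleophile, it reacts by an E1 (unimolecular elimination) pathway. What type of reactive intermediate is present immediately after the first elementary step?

Step 1: Unassisted departure of I⁻ (taking the C–I bonding pair) generates a tertiary carbocation.
After step 1 the species present is a tertiary carbocation.

tertiary carbocation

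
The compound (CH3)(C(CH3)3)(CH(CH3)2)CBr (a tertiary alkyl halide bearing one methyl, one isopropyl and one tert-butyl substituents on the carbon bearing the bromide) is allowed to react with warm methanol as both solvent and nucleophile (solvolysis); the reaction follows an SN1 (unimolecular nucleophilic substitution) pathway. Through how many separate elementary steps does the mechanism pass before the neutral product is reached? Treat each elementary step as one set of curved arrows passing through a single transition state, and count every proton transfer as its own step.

3

Step 1: Ionisation: the C–Br σ-bond cleaves heterolytically; both bonding electrons depart with Br⁻, leaving a tertiary carbocation at the α-carbon.
(No 1,2-shift: no single shift to an adjacent carbon would give a more stable cation.)
Step 2: A lone pair on the oxygen of CH3OH attacks the carbocation, forming a new C–O σ-bond and an oxonium ion.
Step 3: Proton transfer from the O–H of the oxonium ion to a solvent molecule delivers the neutral ether.
Total: 3 elementary steps.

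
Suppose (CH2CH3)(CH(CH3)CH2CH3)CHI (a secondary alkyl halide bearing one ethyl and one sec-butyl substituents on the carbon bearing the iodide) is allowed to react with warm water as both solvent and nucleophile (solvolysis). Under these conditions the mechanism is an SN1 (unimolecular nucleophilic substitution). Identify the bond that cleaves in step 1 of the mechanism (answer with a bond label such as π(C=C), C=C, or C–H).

C–I

Step 1: The C–I bond breaks with both electrons going to the iodide; I⁻ leaves and a secondary carbocation remains.
The bond broken in this step is the C–I bond.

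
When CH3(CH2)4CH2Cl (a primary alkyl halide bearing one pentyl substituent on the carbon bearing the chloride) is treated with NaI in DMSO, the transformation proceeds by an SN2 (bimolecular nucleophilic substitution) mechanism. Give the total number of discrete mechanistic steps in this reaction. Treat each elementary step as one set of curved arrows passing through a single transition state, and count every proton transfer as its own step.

Step 1: I⁻ attacks the back face of the α-carbon while Cl⁻ departs with the C–Cl bonding pair — a single concerted displacement through a pentacoordinate transition state.
Total: 1 elementary step.

1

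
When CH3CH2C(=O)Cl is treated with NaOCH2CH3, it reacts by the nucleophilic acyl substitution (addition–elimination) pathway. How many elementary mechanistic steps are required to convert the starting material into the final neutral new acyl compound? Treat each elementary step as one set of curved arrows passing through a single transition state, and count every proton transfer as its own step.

2

Step 1: CH3CH2O⁻ adds to the carbonyl carbon; the C=O π electrons shift onto oxygen and a tetrahedral alkoxide intermediate forms.
Step 2: Collapse of the tetrahedral intermediate: the alkoxide oxygen pushes its lone pair back to re-form C=O while Cl⁻ leaves.
Total: 2 elementary steps.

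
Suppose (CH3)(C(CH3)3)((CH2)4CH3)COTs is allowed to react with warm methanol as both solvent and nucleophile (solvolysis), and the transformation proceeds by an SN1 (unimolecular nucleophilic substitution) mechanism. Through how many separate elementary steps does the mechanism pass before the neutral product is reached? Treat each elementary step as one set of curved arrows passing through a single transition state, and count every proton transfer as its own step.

3

Step 1: The C–O bond breaks with both electrons going to the tosylate; TsO⁻ leaves and a tertiary carbocation remains.
(No 1,2-shift: no single shift to an adjacent carbon would give a more stable cation.)
Step 2: CH3OH donates an oxygen lone pair into the empty p orbital of the cation, giving a protonated ether (an oxonium ion).
Step 3: A second solvent molecule removes the proton on oxygen, giving the neutral ether product.
Total: 3 elementary steps.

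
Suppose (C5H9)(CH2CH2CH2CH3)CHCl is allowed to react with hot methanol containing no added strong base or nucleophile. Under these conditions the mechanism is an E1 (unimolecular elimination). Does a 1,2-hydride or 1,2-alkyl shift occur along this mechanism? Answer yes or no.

The first-formed carbocation is secondary.
The adjacent cyclopentyl carbon already bears 2 other carbon substituents and has a hydrogen to migrate; after a 1,2-hydride shift from that carbon the positive charge sits on a tertiary centre.
Tertiary is more stable than secondary, so the shift occurs.

yes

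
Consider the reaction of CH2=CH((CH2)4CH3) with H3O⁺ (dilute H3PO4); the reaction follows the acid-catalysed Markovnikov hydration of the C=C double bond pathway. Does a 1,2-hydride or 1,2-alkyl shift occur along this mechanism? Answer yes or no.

no

The first-formed carbocation is secondary.
No single 1,2-shift to an adjacent carbon would produce a more-substituted cation than the one already present, so no rearrangement occurs.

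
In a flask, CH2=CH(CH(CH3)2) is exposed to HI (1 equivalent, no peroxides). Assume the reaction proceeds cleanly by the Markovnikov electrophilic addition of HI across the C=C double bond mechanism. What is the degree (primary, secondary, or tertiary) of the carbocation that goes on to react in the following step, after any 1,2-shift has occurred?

Step 1: The π electrons of the C=C bond attack a proton of HI; Markovnikov addition places the new C–H on the less-substituted alkene carbon, so the positive charge ends up on the more-substituted carbon — a secondary carbocation. The H–I bond breaks heterolytically, releasing I⁻.
Step 2: Carbocation rearrangement: a 1,2-hydride shift from the adjacent isopropyl carbon converts the initially-formed secondary cation into the more stable tertiary cation.
The cation rearranges from secondary to tertiary via a 1,2-hydride shift from the adjacent isopropyl carbon; the tertiary cation is what reacts next.

tertiary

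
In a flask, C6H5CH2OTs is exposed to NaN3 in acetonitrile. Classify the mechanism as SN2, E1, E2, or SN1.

Conditions: a primary substrate with a strong nucleophile in the polar aprotic solvent acetonitrile.
These conditions are the textbook signature of the SN2 pathway.
An unhindered substrate with a strong nucleophile in a polar aprotic solvent favours one-step backside displacement.

SN2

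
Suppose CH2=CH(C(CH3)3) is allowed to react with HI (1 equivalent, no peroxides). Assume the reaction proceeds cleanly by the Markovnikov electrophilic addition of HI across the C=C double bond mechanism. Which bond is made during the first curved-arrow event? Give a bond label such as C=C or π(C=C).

Step 1: Electrophilic addition begins with the π(C=C) electrons forming a bond to the proton of HI. Following Markovnikov's rule, the resulting cation is secondary. The H–I bond breaks heterolytically, releasing I⁻.
The bond formed in this step is the C–H bond.

C–H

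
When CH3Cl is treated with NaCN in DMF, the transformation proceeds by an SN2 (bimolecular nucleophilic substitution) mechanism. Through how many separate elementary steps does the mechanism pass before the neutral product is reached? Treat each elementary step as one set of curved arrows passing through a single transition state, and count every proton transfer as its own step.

Step 1: CN⁻ attacks the back face of the α-carbon while Cl⁻ departs with the C–Cl bonding pair — a single concerted displacement through a pentacoordinate transition state.
Total: 1 elementary step.

1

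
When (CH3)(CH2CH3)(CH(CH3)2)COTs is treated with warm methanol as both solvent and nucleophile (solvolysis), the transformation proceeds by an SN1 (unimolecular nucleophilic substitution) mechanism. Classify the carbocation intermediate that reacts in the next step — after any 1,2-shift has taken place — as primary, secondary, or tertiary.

tertiary

Step 1: Rate-determining heterolysis of the C–O bond gives TsO⁻ and a tertiary carbocation.
No single 1,2-shift to an adjacent carbon would give a more-substituted cation, so no rearrangement occurs.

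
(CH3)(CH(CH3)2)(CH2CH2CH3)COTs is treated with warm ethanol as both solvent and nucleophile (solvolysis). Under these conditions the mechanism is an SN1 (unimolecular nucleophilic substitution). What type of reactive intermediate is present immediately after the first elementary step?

Step 1: Unassisted departure of TsO⁻ (taking the C–O bonding pair) generates a tertiary carbocation.
After step 1 the species present is a tertiary carbocation.

tertiary carbocation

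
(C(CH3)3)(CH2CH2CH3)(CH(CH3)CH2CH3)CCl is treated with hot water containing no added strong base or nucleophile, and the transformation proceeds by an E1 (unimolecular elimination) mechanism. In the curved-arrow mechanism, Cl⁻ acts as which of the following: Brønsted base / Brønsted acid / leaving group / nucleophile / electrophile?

Step 1: Ionisation: the C–Cl σ-bond cleaves heterolytically; both bonding electrons depart with Cl⁻, leaving a tertiary carbocation at the α-carbon.
Cl⁻ departs with both electrons of the breaking σ-bond — that is the definition of a leaving group.

leaving group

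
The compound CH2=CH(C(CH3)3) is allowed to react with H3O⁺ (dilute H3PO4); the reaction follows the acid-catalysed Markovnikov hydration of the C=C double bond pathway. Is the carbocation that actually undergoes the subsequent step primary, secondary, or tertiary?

tertiary

Step 1: The π electrons of the C=C bond attack a proton of H3O⁺; Markovnikov addition places the new C–H on the less-substituted alkene carbon, so the positive charge ends up on the more-substituted carbon — a secondary carbocation. H2O is released.
Step 2: Carbocation rearrangement: a 1,2-methyl shift from the adjacent tert-butyl carbon converts the initially-formed secondary cation into the more stable tertiary cation.
The cation rearranges from secondary to tertiary via a 1,2-methyl shift from the adjacent tert-butyl carbon; the tertiary cation is what reacts next.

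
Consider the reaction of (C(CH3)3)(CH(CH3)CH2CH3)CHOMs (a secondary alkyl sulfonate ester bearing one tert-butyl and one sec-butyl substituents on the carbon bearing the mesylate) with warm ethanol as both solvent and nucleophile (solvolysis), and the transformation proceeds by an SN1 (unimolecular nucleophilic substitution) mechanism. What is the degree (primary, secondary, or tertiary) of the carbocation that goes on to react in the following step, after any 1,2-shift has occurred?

tertiary

Step 1: Ionisation: the C–O σ-bond cleaves heterolytically; both bonding electrons depart with MsO⁻, leaving a secondary carbocation at the α-carbon.
Step 2: Carbocation rearrangement: a 1,2-hydride shift from the adjacent sec-butyl carbon converts the initially-formed secondary cation into the more stable tertiary cation.
The cation rearranges from secondary to tertiary via a 1,2-hydride shift from the adjacent sec-butyl carbon; the tertiary cation is what reacts next.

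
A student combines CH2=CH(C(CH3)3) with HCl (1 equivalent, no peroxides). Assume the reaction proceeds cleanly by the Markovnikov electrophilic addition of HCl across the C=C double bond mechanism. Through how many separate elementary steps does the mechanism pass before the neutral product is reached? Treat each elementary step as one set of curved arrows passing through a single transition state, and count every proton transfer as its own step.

Step 1: Protonation of the alkene by HCl: the π bond acts as the nucleophile and picks up H⁺, giving the more stable (Markovnikov) secondary carbocation. The H–Cl bond breaks heterolytically, releasing Cl⁻.
Step 2: A 1,2-methyl shift from the adjacent tert-butyl carbon moves the positive charge from the secondary centre to an adjacent carbon, generating a more stable tertiary carbocation.
Step 3: Cl⁻ captures the cation: a lone pair on Cl⁻ fills the empty p orbital, producing the alkyl halide product.
Total: 3 elementary steps.

3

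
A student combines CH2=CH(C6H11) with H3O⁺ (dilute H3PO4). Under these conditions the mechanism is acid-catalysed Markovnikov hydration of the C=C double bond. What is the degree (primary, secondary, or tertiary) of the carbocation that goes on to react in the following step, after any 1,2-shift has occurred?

Step 1: Protonation of the alkene by H3O⁺: the π bond acts as the nucleophile and picks up H⁺, giving the more stable (Markovnikov) secondary carbocation. H2O is released.
Step 2: A hydride (H with its bonding pair) migrates from the adjacent cyclohexyl carbon to the cationic centre — a 1,2-hydride shift — upgrading the secondary cation to a tertiary one.
The cation rearranges from secondary to tertiary via a 1,2-hydride shift from the adjacent cyclohexyl carbon; the tertiary cation is what reacts next.

tertiary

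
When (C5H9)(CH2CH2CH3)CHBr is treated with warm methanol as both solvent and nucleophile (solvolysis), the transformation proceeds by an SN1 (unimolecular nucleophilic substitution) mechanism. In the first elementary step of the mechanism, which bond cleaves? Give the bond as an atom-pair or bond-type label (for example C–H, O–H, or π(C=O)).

Step 1: Unassisted departure of Br⁻ (taking the C–Br bonding pair) generates a secondary carbocation.
The bond broken in this step is the C–Br bond.

C–Br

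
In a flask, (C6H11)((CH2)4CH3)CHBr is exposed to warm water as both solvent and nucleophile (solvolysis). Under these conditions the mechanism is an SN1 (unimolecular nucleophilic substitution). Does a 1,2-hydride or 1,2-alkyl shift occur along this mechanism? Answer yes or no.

yes

The first-formed carbocation is secondary.
The adjacent cyclohexyl carbon already bears 2 other carbon substituents and has a hydrogen to migrate; after a 1,2-hydride shift from that carbon the positive charge sits on a tertiary centre.
Tertiary is more stable than secondary, so the shift occurs.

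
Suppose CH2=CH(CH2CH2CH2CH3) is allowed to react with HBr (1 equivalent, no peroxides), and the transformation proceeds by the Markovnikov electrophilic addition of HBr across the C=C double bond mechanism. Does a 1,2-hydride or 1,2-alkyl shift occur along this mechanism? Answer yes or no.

The first-formed carbocation is secondary.
No single 1,2-shift to an adjacent carbon would produce a more-substituted cation than the one already present, so no rearrangement occurs.

no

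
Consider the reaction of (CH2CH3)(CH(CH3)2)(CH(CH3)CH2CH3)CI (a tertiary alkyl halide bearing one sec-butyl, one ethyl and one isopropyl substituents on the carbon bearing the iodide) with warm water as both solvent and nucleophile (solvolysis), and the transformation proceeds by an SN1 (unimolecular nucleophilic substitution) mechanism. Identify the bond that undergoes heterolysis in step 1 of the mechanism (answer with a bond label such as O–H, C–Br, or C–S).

Step 1: Ionisation: the C–I σ-bond cleaves heterolytically; both bonding electrons depart with I⁻, leaving a tertiary carbocation at the α-carbon.
The bond broken in this step is the C–I bond.

C–I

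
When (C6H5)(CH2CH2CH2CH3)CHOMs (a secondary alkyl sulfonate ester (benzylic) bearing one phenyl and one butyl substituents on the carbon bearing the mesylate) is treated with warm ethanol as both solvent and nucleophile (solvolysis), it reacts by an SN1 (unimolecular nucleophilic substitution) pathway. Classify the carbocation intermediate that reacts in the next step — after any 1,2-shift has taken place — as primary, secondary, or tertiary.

secondary

Step 1: Rate-determining heterolysis of the C–O bond gives MsO⁻ and a secondary carbocation.
No single 1,2-shift to an adjacent carbon would give a more-substituted cation, so no rearrangement occurs.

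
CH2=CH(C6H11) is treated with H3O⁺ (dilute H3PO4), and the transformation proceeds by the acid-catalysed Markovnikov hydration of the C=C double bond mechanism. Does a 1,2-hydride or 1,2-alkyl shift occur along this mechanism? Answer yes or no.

yes

The first-formed carbocation is secondary.
The adjacent cyclohexyl carbon already bears 2 other carbon substituents and has a hydrogen to migrate; after a 1,2-hydride shift from that carbon the positive charge sits on a tertiary centre.
Tertiary is more stable than secondary, so the shift occurs.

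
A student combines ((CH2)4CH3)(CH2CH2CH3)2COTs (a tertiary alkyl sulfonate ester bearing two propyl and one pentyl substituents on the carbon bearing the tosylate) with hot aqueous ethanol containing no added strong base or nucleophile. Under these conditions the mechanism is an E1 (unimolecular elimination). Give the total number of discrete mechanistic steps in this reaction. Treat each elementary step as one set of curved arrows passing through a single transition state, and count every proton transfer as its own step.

2

Step 1: Unassisted departure of TsO⁻ (taking the C–O bonding pair) generates a tertiary carbocation.
(No 1,2-shift: no single shift to an adjacent carbon would give a more stable cation.)
Step 2: A water (or ethanol) molecule (solvent) deprotonates a β-carbon; as the C–H bond breaks, those electrons form the new alkene π bond.
Total: 2 elementary steps.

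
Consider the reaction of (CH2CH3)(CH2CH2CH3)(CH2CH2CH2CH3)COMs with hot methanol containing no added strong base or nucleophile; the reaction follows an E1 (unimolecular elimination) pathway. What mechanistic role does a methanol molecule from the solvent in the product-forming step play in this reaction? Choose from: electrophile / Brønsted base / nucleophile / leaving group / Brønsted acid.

Step 2: A weak base (a methanol molecule from the solvent) removes a proton from a carbon adjacent to the cationic centre; the electrons of that C–H bond become the new π(C=C) bond, giving the alkene.
A methanol molecule from the solvent in the product-forming step accepts a proton in a proton-transfer step — a Brønsted base.

Brønsted base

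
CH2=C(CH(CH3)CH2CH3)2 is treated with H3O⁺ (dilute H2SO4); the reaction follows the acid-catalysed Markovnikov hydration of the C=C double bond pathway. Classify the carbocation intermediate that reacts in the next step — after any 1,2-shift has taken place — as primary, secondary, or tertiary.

Step 1: Electrophilic addition begins with the π(C=C) electrons forming a bond to the proton of H3O⁺. Following Markovnikov's rule, the resulting cation is tertiary. H2O is released.
No single 1,2-shift to an adjacent carbon would give a more-substituted cation, so no rearrangement occurs.

tertiary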